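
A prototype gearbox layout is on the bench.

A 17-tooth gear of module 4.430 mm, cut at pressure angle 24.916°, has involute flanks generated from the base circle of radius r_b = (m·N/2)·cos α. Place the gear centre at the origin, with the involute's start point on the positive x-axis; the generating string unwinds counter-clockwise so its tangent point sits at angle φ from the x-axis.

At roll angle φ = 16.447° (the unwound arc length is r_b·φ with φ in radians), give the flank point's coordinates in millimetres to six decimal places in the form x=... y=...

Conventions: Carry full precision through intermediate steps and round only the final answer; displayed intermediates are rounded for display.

x=35.528458 y=0.267044

recognized (one wheel, involute flank): single-mesh tooth geometry, m = 4.430, N = 17
pitch radius r_p = m·N/2 = 4.430·17/2 = 37.655000
base radius r_b = r_p·cos α = 37.655000·cos 24.916° = 34.150314
roll angle φ = 16.447° = 0.28705430 rad
x = r_b·(cos φ + φ·sin φ) = 35.528458
y = r_b·(sin φ − φ·cos φ) = 0.267044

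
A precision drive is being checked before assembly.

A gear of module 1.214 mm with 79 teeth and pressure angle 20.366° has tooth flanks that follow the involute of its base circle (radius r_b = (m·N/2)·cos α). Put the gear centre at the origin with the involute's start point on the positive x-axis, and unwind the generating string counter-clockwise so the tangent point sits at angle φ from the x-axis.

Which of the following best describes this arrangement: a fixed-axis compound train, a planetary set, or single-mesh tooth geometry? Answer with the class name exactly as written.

recognized (one wheel, involute flank): single-mesh tooth geometry, m = 1.214, N = 79
classification: single-mesh tooth geometry

single-mesh tooth geometry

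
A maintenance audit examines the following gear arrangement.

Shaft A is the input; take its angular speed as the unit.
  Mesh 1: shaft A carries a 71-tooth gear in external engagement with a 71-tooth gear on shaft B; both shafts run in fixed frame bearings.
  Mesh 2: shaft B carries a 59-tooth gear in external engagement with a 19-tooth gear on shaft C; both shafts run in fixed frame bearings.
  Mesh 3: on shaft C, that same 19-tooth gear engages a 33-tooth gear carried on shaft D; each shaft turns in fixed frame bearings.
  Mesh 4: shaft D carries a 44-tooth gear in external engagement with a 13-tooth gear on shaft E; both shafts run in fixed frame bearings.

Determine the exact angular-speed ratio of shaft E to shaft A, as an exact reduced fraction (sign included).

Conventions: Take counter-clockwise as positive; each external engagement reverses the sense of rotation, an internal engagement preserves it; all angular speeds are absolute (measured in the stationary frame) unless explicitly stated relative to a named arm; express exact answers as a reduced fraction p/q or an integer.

class = fixed-axis compound train [4 meshes; 4 ratios multiply, 4 sense flips]
mesh 1 [71T→71T]: running ratio 1, sense −
mesh 2 [59T→19T]: running ratio 59/19, sense +
mesh 3 [19T→33T]: running ratio 59/33, sense −
mesh 4 [44T→13T]: running ratio 236/39, sense +
ω_out/ω_in = 236/39

236/39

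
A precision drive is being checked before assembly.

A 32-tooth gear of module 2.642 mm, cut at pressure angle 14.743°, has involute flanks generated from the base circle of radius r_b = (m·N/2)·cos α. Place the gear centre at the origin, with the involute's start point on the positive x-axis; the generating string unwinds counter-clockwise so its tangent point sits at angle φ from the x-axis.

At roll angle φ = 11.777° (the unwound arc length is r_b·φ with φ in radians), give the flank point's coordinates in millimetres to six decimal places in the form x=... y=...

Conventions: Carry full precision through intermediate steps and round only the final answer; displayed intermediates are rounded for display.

x=41.734771 y=0.117840

topology: single-mesh involute geometry — m = 2.642, N = 32
pitch radius r_p = m·N/2 = 2.642·32/2 = 42.272000
base radius r_b = r_p·cos α = 42.272000·cos 14.743° = 40.880281
roll angle φ = 11.777° = 0.20554743 rad
x = r_b·(cos φ + φ·sin φ) = 41.734771
y = r_b·(sin φ − φ·cos φ) = 0.117840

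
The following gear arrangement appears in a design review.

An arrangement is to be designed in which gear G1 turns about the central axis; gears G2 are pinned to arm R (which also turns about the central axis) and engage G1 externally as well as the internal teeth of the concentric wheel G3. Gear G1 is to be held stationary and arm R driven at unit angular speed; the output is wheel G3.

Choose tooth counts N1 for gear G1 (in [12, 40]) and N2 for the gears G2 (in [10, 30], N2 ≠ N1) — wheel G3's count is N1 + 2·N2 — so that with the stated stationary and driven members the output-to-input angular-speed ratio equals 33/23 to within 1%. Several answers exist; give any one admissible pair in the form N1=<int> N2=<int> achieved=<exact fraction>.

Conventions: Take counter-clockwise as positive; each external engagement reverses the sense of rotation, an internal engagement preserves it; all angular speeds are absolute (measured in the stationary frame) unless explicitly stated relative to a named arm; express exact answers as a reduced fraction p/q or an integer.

N1=20 N2=13 achieved=33/23

topology: planetary set — design target 33/23, arm = carrier (Willis)
Willis with ω_sun = 0: ω_ring/ω_arm = (N1+N3)/N3; set equal to 33/23  ⇒  N3/N1 = 1/(33/23 − 1) = 23/10
N3 = N1 + 2·N2  ⇒  N2/N1 = (N3/N1 − 1)/2 = (23/10 − 1)/2 = 13/20
smallest multiple with N1 ≥ 12 and N2 ≥ 10: k = 1  ⇒  N1 = 1·20 = 20, N2 = 1·13 = 13 (N1 ≤ 40, N2 ≤ 30, N2 ≠ N1 ✓), N3 = 20 + 2·13 = 46
check: (N1+N3)/N3 with N1 = 20, N3 = 46 gives 33/23; |achieved − target| = 0 ≤ 33/2300 ✓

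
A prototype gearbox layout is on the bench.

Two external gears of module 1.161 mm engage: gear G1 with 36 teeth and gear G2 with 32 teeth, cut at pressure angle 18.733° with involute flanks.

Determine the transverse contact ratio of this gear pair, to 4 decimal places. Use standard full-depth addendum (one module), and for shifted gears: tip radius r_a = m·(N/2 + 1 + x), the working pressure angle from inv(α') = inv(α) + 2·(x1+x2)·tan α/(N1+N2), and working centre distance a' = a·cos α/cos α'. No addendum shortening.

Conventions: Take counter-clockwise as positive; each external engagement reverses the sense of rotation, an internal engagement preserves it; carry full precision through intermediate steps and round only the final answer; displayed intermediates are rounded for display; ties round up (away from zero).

1.7409

topology: single-mesh involute geometry — m = 1.161, 36T/32T pair
base radii: r_b1 = 19.790938, r_b2 = 17.591945
tip radii: r_a1 = 22.059000, r_a2 = 19.737000
no profile shift: α' = α, a' = a
action lengths: √(r_a1²−r_b1²) = 9.742600, √(r_a2²−r_b2²) = 8.948332
base pitch p_b = π·m·cos α = 3.454170
CR = (9.742600 + 8.948332 − 39.474000·sin 18.73300°)/3.454170 = 1.740945
contact ratio ≈ 1.7409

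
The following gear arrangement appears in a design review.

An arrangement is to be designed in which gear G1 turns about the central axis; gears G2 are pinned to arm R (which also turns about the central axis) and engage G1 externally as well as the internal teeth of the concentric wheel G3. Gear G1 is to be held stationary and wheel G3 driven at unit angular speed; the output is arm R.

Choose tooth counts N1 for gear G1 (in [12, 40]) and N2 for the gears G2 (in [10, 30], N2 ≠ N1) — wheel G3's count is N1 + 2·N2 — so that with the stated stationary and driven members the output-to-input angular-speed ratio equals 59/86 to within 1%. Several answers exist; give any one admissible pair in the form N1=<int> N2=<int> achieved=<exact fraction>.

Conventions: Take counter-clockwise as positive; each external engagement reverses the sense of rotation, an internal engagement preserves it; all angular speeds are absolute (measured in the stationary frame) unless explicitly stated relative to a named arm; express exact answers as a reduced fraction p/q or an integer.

class = planetary set [ratio 59/86 wanted; Willis about the carrier]
Willis with ω_sun = 0: ω_arm/ω_ring = N3/(N1+N3); set equal to 59/86  ⇒  N3/N1 = (59/86)/(1 − 59/86) = 59/27
N3 = N1 + 2·N2  ⇒  N2/N1 = (N3/N1 − 1)/2 = (59/27 − 1)/2 = 16/27
smallest multiple with N1 ≥ 12 and N2 ≥ 10: k = 1  ⇒  N1 = 1·27 = 27, N2 = 1·16 = 16 (N1 ≤ 40, N2 ≤ 30, N2 ≠ N1 ✓), N3 = 27 + 2·16 = 59
check: N3/(N1+N3) with N1 = 27, N3 = 59 gives 59/86; |achieved − target| = 0 ≤ 59/8600 ✓

N1=27 N2=16 achieved=59/86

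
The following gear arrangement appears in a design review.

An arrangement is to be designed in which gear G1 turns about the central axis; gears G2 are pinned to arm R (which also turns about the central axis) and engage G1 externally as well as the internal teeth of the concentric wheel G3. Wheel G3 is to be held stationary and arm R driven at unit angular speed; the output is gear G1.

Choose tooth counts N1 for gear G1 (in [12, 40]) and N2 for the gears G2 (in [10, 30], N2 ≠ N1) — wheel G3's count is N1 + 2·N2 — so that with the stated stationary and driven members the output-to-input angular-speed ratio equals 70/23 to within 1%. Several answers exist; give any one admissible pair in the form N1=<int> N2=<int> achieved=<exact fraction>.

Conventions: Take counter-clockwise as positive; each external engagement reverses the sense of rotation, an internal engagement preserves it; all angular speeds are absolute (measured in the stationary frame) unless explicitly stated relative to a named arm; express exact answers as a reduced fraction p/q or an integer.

N1=23 N2=12 achieved=70/23

planetary set to be sized for 70/23 (Willis relation)
Willis with ω_ring = 0: ω_sun/ω_arm = (N1+N3)/N1; set equal to 70/23  ⇒  N3/N1 = 70/23 − 1 = 47/23
N3 = N1 + 2·N2  ⇒  N2/N1 = (N3/N1 − 1)/2 = (47/23 − 1)/2 = 12/23
smallest multiple with N1 ≥ 12 and N2 ≥ 10: k = 1  ⇒  N1 = 1·23 = 23, N2 = 1·12 = 12 (N1 ≤ 40, N2 ≤ 30, N2 ≠ N1 ✓), N3 = 23 + 2·12 = 47
check: (N1+N3)/N1 with N1 = 23, N3 = 47 gives 70/23; |achieved − target| = 0 ≤ 7/230 ✓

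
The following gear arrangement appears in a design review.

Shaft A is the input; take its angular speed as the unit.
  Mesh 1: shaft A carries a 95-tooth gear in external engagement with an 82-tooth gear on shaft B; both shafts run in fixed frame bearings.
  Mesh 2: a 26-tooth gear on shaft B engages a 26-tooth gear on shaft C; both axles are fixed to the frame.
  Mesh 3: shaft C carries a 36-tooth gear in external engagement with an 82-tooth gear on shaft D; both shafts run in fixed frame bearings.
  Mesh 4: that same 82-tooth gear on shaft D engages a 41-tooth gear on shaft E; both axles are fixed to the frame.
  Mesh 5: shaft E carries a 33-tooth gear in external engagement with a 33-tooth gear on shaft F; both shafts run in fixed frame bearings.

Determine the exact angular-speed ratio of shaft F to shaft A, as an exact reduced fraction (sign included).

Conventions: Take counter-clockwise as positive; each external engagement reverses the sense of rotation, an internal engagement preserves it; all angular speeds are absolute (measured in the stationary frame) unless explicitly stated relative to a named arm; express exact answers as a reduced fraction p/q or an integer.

-1710/1681

class = fixed-axis compound train [5 meshes; 5 ratios multiply, 5 sense flips]
mesh 1 [95T→82T]: running ratio 95/82, sense −
mesh 2 [26T→26T]: running ratio 95/82, sense +
mesh 3 [36T→82T]: running ratio 855/1681, sense −
mesh 4 [82T→41T]: running ratio 1710/1681, sense +
mesh 5 [33T→33T]: running ratio 1710/1681, sense −
ω_out/ω_in = -1710/1681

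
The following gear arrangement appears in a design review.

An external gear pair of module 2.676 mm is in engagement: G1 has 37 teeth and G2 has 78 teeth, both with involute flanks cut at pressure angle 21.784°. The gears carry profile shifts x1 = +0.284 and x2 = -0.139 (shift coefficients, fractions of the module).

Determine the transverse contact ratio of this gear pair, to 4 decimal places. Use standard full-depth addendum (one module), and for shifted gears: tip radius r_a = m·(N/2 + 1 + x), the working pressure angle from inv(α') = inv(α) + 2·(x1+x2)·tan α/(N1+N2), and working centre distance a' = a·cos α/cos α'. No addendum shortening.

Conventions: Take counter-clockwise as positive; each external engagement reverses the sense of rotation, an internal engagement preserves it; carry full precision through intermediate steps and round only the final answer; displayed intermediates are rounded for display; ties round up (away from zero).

1.6262

single-mesh involute tooth geometry (37T engaging 78T at module 2.676)
base radii: r_b1 = 45.970752, r_b2 = 96.911314
tip radii: r_a1 = 52.941984, r_a2 = 106.668036
inv(α') = inv(21.784°) + 2·(+0.284-0.139)·tan α/(37+78) = 0.02045286  ⇒  α' = 22.13910°
a' = a·cos α / cos α' = 153.8700·cos 21.784°/cos 22.13910° = 154.255027
action lengths: √(r_a1²−r_b1²) = 26.259163, √(r_a2²−r_b2²) = 44.567556
base pitch p_b = π·m·cos α = 7.806561
CR = (26.259163 + 44.567556 − 154.255027·sin 22.13910°)/7.806561 = 1.626161
contact ratio ≈ 1.6262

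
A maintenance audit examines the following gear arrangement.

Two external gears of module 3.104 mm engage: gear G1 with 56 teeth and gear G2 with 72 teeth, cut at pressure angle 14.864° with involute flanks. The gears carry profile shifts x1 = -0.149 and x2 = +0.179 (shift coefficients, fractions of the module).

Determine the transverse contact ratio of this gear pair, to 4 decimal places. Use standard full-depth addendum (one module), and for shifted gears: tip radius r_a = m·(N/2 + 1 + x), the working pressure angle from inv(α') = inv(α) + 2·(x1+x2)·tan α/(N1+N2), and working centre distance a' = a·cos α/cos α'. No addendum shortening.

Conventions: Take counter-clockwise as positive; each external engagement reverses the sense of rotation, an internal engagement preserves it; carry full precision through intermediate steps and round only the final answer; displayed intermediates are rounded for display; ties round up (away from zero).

class = single-mesh tooth geometry [involute pair 56T × 72T, m = 3.104]
base radii: r_b1 = 84.003703, r_b2 = 108.004761
tip radii: r_a1 = 89.553504, r_a2 = 115.403616
inv(α') = inv(14.864°) + 2·(-0.149+0.179)·tan α/(56+72) = 0.00610541  ⇒  α' = 14.96448°
a' = a·cos α / cos α' = 198.6560·cos 14.864°/cos 14.96448° = 198.748813
action lengths: √(r_a1²−r_b1²) = 31.035592, √(r_a2²−r_b2²) = 40.656687
base pitch p_b = π·m·cos α = 9.425193
CR = (31.035592 + 40.656687 − 198.748813·sin 14.96448°)/9.425193 = 2.161369
contact ratio ≈ 2.1614

2.1614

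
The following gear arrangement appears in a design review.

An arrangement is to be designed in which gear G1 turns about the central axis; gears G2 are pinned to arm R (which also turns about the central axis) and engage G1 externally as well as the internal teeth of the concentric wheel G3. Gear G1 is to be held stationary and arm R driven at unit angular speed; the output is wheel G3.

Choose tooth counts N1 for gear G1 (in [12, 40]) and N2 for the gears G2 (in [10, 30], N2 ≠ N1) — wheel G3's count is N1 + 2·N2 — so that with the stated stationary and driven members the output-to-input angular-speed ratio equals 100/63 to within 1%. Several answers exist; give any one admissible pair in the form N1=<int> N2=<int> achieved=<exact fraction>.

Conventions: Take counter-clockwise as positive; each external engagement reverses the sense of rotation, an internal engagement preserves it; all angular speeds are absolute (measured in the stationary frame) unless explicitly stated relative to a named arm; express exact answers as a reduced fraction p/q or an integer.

N1=37 N2=13 achieved=100/63

class = planetary set [ratio 100/63 wanted; Willis about the carrier]
Willis with ω_sun = 0: ω_ring/ω_arm = (N1+N3)/N3; set equal to 100/63  ⇒  N3/N1 = 1/(100/63 − 1) = 63/37
N3 = N1 + 2·N2  ⇒  N2/N1 = (N3/N1 − 1)/2 = (63/37 − 1)/2 = 13/37
smallest multiple with N1 ≥ 12 and N2 ≥ 10: k = 1  ⇒  N1 = 1·37 = 37, N2 = 1·13 = 13 (N1 ≤ 40, N2 ≤ 30, N2 ≠ N1 ✓), N3 = 37 + 2·13 = 63
check: (N1+N3)/N3 with N1 = 37, N3 = 63 gives 100/63; |achieved − target| = 0 ≤ 1/63 ✓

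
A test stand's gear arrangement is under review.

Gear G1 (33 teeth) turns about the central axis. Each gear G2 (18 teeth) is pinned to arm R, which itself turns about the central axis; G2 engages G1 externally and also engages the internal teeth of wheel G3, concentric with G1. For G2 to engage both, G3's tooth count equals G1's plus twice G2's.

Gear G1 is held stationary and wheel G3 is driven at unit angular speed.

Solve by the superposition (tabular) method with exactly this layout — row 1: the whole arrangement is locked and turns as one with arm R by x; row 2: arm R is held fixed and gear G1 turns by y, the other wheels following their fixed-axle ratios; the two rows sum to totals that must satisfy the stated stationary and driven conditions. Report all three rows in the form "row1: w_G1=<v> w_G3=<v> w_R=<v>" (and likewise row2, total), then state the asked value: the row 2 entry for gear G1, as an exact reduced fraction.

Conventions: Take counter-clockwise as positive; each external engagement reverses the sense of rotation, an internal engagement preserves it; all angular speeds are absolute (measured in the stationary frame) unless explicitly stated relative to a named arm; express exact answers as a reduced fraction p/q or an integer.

row1: w_G1=23/34 w_G3=23/34 w_R=23/34
row2: w_G1=-23/34 w_G3=11/34 w_R=0
total: w_G1=0 w_G3=1 w_R=23/34
asked value: -23/34

class = planetary set [G3 = 33+2·18 = 69; Willis about the carrier]
superposition row 1 [locked train]: every member turns x
row 2 (arm held, sun turns y): ω_ring = −(33/69)·y, ω_arm = 0
boundary: total ω_sun = x + y = 0 and total ω_ring = x − (33/69)·y = 1  ⇒  y = -23/34, x = 23/34
row 2 ring = −(33/69)·(-23/34) = 11/34
totals (row 1 + row 2): sun 23/34 + (-23/34) = 0, ring 23/34 + 11/34 = 1, arm 23/34 + 0 = 23/34
asked cell (row2, sun) = -23/34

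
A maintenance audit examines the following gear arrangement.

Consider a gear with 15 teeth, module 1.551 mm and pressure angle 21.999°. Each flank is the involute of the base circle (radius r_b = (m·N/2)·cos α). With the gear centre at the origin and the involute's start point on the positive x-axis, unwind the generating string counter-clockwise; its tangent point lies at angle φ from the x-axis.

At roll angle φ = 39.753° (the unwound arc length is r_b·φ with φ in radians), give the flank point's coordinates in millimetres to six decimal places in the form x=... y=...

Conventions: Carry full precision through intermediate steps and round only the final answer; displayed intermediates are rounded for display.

x=13.077387 y=1.143959

class = single-mesh tooth geometry [base-circle involute, m = 1.551, 15T]
pitch radius r_p = m·N/2 = 1.551·15/2 = 11.632500
base radius r_b = r_p·cos α = 11.632500·cos 21.999° = 10.785542
roll angle φ = 39.753° = 0.69382074 rad
x = r_b·(cos φ + φ·sin φ) = 13.077387
y = r_b·(sin φ − φ·cos φ) = 1.143959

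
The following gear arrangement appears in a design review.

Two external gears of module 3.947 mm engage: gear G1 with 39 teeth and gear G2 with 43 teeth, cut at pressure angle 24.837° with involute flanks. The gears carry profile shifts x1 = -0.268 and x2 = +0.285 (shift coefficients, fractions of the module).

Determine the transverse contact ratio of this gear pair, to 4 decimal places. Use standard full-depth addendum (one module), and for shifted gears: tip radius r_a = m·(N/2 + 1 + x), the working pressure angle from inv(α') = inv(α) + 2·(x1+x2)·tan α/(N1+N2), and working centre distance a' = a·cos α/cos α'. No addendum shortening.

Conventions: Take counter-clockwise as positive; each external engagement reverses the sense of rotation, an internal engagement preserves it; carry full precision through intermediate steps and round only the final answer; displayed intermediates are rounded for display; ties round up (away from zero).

1.5124

single-mesh involute tooth geometry (39T engaging 43T at module 3.947)
base radii: r_b1 = 69.847593, r_b2 = 77.011448
tip radii: r_a1 = 79.855704, r_a2 = 89.932395
inv(α') = inv(24.837°) + 2·(-0.268+0.285)·tan α/(39+43) = 0.02955324  ⇒  α' = 24.88821°
a' = a·cos α / cos α' = 161.8270·cos 24.837°/cos 24.88821° = 161.894034
action lengths: √(r_a1²−r_b1²) = 38.707199, √(r_a2²−r_b2²) = 46.444294
base pitch p_b = π·m·cos α = 11.252958
CR = (38.707199 + 46.444294 − 161.894034·sin 24.88821°)/11.252958 = 1.512361
contact ratio ≈ 1.5124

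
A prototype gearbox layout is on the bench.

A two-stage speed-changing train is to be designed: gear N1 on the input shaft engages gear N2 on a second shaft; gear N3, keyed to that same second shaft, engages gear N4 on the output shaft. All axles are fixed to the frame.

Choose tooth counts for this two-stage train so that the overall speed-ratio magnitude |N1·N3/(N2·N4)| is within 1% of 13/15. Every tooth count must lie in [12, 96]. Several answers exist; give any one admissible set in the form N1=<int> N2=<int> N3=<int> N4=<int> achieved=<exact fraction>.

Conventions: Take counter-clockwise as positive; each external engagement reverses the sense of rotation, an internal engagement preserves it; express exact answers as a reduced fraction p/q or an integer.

N1=12 N2=15 N3=13 N4=12 achieved=13/15

topology: fixed-axis compound train — 2 stages, target 13/15
target = 13/15 in lowest terms: an exact hit needs N1·N3 = k·13 and N2·N4 = k·15 for one integer k, every count in [12, 96]; additionally prefer no 1:1 stage (N1 ≠ N2, N3 ≠ N4)
k = 1…11: no 1:1-free in-range split of k·13 and k·15 into factor pairs; take k = 12
k = 12: N1·N3 = 156 = 12·13, N2·N4 = 180 = 15·12
achieved = 12·13/(15·12) = 13/15; |achieved − target| = 0 ≤ 13/1500 ✓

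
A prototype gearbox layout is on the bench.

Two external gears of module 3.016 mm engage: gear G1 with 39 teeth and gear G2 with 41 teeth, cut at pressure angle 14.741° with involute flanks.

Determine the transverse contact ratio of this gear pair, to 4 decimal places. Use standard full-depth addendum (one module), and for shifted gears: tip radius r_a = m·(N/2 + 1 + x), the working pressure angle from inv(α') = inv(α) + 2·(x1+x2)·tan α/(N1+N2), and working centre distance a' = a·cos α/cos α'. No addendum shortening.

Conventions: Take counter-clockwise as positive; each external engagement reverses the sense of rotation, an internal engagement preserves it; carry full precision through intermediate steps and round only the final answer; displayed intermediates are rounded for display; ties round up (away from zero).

2.0340

single-mesh involute tooth geometry (39T engaging 41T at module 3.016)
base radii: r_b1 = 56.876257, r_b2 = 59.792988
tip radii: r_a1 = 61.828000, r_a2 = 64.844000
no profile shift: α' = α, a' = a
action lengths: √(r_a1²−r_b1²) = 24.244442, √(r_a2²−r_b2²) = 25.090693
base pitch p_b = π·m·cos α = 9.163181
CR = (24.244442 + 25.090693 − 120.640000·sin 14.74100°)/9.163181 = 2.034041
contact ratio ≈ 2.0340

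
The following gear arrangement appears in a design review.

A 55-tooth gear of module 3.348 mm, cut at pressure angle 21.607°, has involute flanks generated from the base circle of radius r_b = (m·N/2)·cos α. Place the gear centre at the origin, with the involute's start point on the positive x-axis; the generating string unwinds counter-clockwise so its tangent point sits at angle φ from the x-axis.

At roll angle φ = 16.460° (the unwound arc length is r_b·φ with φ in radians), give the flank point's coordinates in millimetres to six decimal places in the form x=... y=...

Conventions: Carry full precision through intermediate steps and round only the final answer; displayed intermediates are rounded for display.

recognized (one wheel, involute flank): single-mesh tooth geometry, m = 3.348, N = 55
pitch radius r_p = m·N/2 = 3.348·55/2 = 92.070000
base radius r_b = r_p·cos α = 92.070000·cos 21.607° = 85.600380
roll angle φ = 16.460° = 0.28728119 rad
x = r_b·(cos φ + φ·sin φ) = 89.060152
y = r_b·(sin φ − φ·cos φ) = 0.670946

x=89.060152 y=0.670946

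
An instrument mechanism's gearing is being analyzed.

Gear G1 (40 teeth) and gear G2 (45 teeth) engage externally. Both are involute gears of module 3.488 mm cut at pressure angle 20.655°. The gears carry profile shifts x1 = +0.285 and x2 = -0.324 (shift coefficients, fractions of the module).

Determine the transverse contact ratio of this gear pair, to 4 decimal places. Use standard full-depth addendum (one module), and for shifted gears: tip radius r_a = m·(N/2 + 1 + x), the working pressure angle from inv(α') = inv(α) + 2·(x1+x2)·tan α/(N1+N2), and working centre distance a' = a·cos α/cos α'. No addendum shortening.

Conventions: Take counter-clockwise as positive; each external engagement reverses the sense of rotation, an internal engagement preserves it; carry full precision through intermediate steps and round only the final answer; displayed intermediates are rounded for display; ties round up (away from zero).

recognized (one external pair, fixed centres): single-mesh tooth geometry, m = 3.488, N1 = 40, N2 = 45
base radii: r_b1 = 65.275922, r_b2 = 73.435412
tip radii: r_a1 = 74.242080, r_a2 = 80.837888
inv(α') = inv(20.655°) + 2·(+0.285-0.324)·tan α/(40+45) = 0.01612755  ⇒  α' = 20.51449°
a' = a·cos α / cos α' = 148.2400·cos 20.655°/cos 20.51449° = 148.103525
action lengths: √(r_a1²−r_b1²) = 35.368636, √(r_a2²−r_b2²) = 33.793555
base pitch p_b = π·m·cos α = 10.253518
CR = (35.368636 + 33.793555 − 148.103525·sin 20.51449°)/10.253518 = 1.683341
contact ratio ≈ 1.6833

1.6833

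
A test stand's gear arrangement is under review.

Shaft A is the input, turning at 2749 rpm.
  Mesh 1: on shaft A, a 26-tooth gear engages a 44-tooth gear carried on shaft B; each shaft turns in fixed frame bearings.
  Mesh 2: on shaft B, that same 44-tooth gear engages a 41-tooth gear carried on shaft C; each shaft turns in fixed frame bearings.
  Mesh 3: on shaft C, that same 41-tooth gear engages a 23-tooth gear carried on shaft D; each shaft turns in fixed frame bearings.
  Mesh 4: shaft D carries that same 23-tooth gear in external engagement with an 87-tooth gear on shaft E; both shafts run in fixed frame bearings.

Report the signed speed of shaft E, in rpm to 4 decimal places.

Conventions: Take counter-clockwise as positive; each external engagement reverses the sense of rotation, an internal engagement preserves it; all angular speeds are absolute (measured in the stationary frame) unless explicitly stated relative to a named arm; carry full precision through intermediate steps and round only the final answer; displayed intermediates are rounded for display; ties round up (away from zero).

topology: fixed-axis compound train — 4 meshes, A→E
mesh 1 [26T→44T]: ω = 2749.0000×26/44 = 1624.4091 rpm, sense flips to −
mesh 2 [44T→41T]: ω = 1624.4091×44/41 = 1743.2683 rpm, sense flips to +
mesh 3 [41T→23T]: ω = 1743.2683×41/23 = 3107.5652 rpm, sense flips to −
mesh 4 [23T→87T]: ω = 3107.5652×23/87 = 821.5402 rpm, sense flips to +
signed output speed = +821.5402 rpm

+821.5402 rpm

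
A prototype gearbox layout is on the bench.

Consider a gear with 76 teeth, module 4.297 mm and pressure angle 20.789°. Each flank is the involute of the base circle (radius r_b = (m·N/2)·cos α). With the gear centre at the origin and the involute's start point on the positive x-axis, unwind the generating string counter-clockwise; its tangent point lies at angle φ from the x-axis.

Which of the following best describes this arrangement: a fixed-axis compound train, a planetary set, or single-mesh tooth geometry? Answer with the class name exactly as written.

single-mesh tooth geometry

recognized (one wheel, involute flank): single-mesh tooth geometry, m = 4.297, N = 76
classification: single-mesh tooth geometry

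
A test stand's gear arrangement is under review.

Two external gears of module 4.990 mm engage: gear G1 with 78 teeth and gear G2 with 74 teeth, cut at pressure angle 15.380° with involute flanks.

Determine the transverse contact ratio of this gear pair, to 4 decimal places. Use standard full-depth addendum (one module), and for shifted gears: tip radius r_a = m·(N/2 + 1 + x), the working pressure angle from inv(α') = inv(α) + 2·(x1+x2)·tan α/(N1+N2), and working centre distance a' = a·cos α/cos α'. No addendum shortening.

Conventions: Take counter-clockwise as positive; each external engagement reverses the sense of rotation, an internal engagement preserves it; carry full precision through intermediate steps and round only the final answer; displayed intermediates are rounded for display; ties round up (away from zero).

class = single-mesh tooth geometry [involute pair 78T × 74T, m = 4.990]
base radii: r_b1 = 187.640635, r_b2 = 178.018038
tip radii: r_a1 = 199.600000, r_a2 = 189.620000
no profile shift: α' = α, a' = a
action lengths: √(r_a1²−r_b1²) = 68.052569, √(r_a2²−r_b2²) = 65.309436
base pitch p_b = π·m·cos α = 15.115139
CR = (68.052569 + 65.309436 − 379.240000·sin 15.38000°)/15.115139 = 2.168696
contact ratio ≈ 2.1687

2.1687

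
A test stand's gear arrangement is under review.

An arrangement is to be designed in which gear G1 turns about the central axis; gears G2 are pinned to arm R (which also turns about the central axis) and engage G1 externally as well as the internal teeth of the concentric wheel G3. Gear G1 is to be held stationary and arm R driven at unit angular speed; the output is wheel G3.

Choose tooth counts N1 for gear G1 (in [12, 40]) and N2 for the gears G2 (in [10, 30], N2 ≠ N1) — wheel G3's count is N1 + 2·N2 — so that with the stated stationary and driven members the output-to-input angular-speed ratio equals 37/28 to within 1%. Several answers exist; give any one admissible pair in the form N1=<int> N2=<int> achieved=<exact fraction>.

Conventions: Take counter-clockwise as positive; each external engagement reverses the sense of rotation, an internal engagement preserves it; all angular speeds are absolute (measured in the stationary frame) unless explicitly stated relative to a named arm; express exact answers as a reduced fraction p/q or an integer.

N1=18 N2=19 achieved=37/28

design class (target 37/28): planetary set
Willis with ω_sun = 0: ω_ring/ω_arm = (N1+N3)/N3; set equal to 37/28  ⇒  N3/N1 = 1/(37/28 − 1) = 28/9
N3 = N1 + 2·N2  ⇒  N2/N1 = (N3/N1 − 1)/2 = (28/9 − 1)/2 = 19/18
smallest multiple with N1 ≥ 12 and N2 ≥ 10: k = 1  ⇒  N1 = 1·18 = 18, N2 = 1·19 = 19 (N1 ≤ 40, N2 ≤ 30, N2 ≠ N1 ✓), N3 = 18 + 2·19 = 56
check: (N1+N3)/N3 with N1 = 18, N3 = 56 gives 37/28; |achieved − target| = 0 ≤ 37/2800 ✓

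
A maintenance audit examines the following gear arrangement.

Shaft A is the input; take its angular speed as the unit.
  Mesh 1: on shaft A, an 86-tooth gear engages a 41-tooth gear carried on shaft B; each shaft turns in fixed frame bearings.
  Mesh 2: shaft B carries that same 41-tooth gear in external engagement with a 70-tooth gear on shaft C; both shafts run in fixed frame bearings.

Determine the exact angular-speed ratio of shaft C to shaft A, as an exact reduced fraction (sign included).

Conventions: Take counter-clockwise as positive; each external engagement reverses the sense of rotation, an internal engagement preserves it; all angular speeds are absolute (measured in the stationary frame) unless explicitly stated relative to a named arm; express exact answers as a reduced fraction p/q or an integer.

43/35

class = fixed-axis compound train [2 meshes; 2 ratios multiply, 2 sense flips]
mesh 1 [86T→41T]: running ratio 86/41, sense −
mesh 2 [41T→70T]: running ratio 43/35, sense +
ω_out/ω_in = 43/35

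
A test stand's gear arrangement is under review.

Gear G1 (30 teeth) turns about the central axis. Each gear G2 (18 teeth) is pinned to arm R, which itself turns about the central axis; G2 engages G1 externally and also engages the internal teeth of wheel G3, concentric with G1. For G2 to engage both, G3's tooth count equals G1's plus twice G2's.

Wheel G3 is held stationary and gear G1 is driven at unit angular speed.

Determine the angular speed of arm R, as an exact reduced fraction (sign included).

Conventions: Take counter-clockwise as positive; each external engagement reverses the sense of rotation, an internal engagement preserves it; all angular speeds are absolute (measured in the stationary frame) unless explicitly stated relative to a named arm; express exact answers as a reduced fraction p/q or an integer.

5/16

planetary set (30T centre, 18T on arm, 66T internal) — Willis relation
ring teeth: 30 + 2·18 = 66
30(ω_sun−ω_arm) = −66(ω_ring−ω_arm),  ω_ring = 0, ω_sun = 1
30(1−ω_arm) = −66(0−ω_arm)  ⇒  96·ω_arm = 30  ⇒  ω_arm = 5/16
exact speed ratio = 5/16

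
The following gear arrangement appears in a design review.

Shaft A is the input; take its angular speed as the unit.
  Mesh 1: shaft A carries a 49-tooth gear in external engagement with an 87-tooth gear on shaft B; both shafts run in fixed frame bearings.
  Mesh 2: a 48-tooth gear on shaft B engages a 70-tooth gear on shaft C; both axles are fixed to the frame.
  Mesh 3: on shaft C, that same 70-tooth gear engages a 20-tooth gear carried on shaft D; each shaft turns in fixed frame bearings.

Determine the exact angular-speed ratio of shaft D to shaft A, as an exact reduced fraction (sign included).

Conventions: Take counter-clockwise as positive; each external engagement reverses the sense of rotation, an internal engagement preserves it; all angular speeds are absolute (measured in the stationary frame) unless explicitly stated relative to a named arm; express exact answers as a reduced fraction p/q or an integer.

class = fixed-axis compound train [3 meshes; 3 ratios multiply, 3 sense flips]
mesh 1 [49T→87T]: running ratio 49/87, sense −
mesh 2 [48T→70T]: running ratio 56/145, sense +
mesh 3 [70T→20T]: running ratio 196/145, sense −
ω_out/ω_in = -196/145

-196/145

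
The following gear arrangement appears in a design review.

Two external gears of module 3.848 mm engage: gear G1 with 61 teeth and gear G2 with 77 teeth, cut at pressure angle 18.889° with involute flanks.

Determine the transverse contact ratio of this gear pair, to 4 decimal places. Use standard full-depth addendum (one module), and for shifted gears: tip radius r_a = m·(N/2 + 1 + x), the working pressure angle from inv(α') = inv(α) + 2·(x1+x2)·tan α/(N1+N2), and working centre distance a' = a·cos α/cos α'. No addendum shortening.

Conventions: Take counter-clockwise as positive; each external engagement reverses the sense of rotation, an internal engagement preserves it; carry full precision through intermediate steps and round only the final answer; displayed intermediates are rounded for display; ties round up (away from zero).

class = single-mesh tooth geometry [involute pair 61T × 77T, m = 3.848]
base radii: r_b1 = 111.043659, r_b2 = 140.169864
tip radii: r_a1 = 121.212000, r_a2 = 151.996000
no profile shift: α' = α, a' = a
action lengths: √(r_a1²−r_b1²) = 48.596860, √(r_a2²−r_b2²) = 58.780891
base pitch p_b = π·m·cos α = 11.437834
CR = (48.596860 + 58.780891 − 265.512000·sin 18.88900°)/11.437834 = 1.872909
contact ratio ≈ 1.8729

1.8729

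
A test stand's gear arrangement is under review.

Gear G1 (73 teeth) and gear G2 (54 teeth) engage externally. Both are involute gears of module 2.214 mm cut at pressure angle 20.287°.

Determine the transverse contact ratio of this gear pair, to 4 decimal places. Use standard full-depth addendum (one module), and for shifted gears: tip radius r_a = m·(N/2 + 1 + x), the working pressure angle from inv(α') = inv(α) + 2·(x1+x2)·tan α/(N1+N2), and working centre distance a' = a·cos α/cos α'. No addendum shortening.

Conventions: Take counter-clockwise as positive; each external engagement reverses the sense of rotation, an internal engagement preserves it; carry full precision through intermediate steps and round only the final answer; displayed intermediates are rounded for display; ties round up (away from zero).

topology: single-mesh involute geometry — m = 2.214, 73T/54T pair
base radii: r_b1 = 75.798102, r_b2 = 56.069829
tip radii: r_a1 = 83.025000, r_a2 = 61.992000
no profile shift: α' = α, a' = a
action lengths: √(r_a1²−r_b1²) = 33.879173, √(r_a2²−r_b2²) = 26.442057
base pitch p_b = π·m·cos α = 6.524021
CR = (33.879173 + 26.442057 − 140.589000·sin 20.28700°)/6.524021 = 1.774337
contact ratio ≈ 1.7743

1.7743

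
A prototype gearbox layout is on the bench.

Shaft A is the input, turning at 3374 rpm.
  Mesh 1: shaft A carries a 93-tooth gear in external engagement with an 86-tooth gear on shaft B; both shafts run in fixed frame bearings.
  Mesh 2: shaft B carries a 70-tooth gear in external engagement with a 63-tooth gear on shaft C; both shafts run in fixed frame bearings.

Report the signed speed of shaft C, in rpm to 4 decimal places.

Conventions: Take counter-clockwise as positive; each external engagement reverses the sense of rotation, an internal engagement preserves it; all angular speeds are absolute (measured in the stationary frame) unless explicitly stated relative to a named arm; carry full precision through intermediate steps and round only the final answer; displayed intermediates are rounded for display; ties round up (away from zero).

+4054.0310 rpm

2-mesh fixed-axis compound train (all bearings frame-fixed)
mesh 1 [93T→86T]: ω = 3374.0000×93/86 = 3648.6279 rpm, sense flips to −
mesh 2 [70T→63T]: ω = 3648.6279×70/63 = 4054.0310 rpm, sense flips to +
signed output speed = +4054.0310 rpm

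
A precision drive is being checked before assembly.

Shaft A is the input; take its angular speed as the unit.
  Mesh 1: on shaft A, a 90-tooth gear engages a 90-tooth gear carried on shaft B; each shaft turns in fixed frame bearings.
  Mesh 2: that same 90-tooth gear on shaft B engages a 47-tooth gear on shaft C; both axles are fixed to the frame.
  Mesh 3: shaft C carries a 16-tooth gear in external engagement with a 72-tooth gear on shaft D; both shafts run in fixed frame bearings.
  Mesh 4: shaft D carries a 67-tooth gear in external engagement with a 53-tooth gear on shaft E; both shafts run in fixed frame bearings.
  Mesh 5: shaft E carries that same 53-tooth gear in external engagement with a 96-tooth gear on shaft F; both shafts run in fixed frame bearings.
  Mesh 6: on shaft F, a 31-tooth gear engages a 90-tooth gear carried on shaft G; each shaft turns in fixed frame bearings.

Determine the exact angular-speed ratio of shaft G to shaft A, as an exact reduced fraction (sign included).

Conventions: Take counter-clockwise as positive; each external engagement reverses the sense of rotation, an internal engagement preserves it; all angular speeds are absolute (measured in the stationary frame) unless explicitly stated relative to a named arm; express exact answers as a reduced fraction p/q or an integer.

class = fixed-axis compound train [6 meshes; 6 ratios multiply, 6 sense flips]
mesh 1 [90T→90T]: running ratio 1, sense −
mesh 2 [90T→47T]: running ratio 90/47, sense +
mesh 3 [16T→72T]: running ratio 20/47, sense −
mesh 4 [67T→53T]: running ratio 1340/2491, sense +
mesh 5 [53T→96T]: running ratio 335/1128, sense −
mesh 6 [31T→90T]: running ratio 2077/20304, sense +
ω_out/ω_in = 2077/20304

2077/20304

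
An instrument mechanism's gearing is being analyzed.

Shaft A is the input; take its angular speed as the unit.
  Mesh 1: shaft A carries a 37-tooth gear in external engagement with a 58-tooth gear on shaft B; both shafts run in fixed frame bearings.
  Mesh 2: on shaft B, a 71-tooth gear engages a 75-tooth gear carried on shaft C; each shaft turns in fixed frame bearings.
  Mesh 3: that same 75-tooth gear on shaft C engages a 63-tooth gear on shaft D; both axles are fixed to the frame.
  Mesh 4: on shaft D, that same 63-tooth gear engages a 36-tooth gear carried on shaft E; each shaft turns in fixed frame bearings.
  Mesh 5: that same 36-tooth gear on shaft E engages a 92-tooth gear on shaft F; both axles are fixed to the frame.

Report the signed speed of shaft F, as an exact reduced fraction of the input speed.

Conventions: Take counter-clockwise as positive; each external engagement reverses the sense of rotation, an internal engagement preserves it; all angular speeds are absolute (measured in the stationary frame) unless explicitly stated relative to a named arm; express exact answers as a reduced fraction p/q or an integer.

-2627/5336

5-mesh fixed-axis compound train (all bearings frame-fixed)
mesh 1 [37T→58T]: |ω|/ω_in = 1×37/58 = 37/58, sense flips to −
mesh 2 [71T→75T]: |ω|/ω_in = (37/58)×71/75 = 2627/4350, sense flips to +
mesh 3 [75T→63T]: |ω|/ω_in = (2627/4350)×75/63 = 2627/3654, sense flips to −
mesh 4 [63T→36T]: |ω|/ω_in = (2627/3654)×63/36 = 2627/2088, sense flips to +
mesh 5 [36T→92T]: |ω|/ω_in = (2627/2088)×36/92 = 2627/5336, sense flips to −
signed output speed (× input speed) = -2627/5336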